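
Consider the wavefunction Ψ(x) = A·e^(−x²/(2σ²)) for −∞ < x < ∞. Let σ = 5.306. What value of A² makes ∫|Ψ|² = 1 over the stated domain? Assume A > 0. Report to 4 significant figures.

Require ∫ |Ψ|² dx = 1 over the whole domain.
Differentiating ∫e^(−αx²) dx = √(π/α) under α to get the higher moments, the integral (without the A² prefactor) comes out to √(π)·σ.
With σ = 5.306: A² = 0.10633 and A = 0.32608.

A^2 ≈ 0.1063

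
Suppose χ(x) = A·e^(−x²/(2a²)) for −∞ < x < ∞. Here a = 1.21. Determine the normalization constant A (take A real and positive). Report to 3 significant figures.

A ≈ 0.683

Require ∫ |χ|² dx = 1 over the whole domain.
Carrying out the integral gives A² · √(π)·a.
So A² = (√(π)·a)^(−1).
With a = 1.21: A² = 0.4663 and A = 0.6828.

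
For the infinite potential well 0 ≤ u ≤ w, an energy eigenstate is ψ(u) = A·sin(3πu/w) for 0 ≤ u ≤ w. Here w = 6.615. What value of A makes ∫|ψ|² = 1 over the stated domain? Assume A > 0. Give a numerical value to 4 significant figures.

We need A² ∫|f|² du = 1, taking the integral from 0 to w.
Using sin²θ = (1 − cos 2θ)/2, the integral (without the A² prefactor) comes out to w/2.
Setting this equal to 1 gives A² = 1/(w/2).
Substituting w = 6.615 gives A² = 0.30234, so A = 0.54986.

A ≈ 0.5499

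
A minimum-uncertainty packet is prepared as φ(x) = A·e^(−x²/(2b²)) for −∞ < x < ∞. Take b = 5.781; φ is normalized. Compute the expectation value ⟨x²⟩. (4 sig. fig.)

By definition ⟨x²⟩ = ∫ x^2 |φ(x)|² dx.
Evaluating both integrals, ⟨x²⟩ = b^2/2.
With b = 5.781, ⟨x^2⟩ = 16.710.

⟨x^2⟩ ≈ 16.71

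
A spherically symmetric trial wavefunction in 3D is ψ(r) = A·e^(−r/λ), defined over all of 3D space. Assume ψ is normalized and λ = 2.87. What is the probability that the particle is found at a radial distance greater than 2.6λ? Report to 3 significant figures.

P ≈ 0.109

Integrate the radial probability density 4πr²|ψ|² over r > 2.6λ.
The full normalization integral is A²·[π·λ^3] = 1, fixing A².
Let u = r/λ; then A², 4π and the length scale all cancel, so P = ∫_{2.6}^{∞} u^2·e^(-2·u) du ÷ ∫_{0}^{∞} u^2·e^(-2·u) du.
With ∫ u^2·e^(-2·u) du = -(2·u^2 + 2·u + 1)·e^(-2·u)/4 + C, the region integral is 493·e^(-26/5)/100 and the full one is 1/4.
This evaluates to P = 0.1088.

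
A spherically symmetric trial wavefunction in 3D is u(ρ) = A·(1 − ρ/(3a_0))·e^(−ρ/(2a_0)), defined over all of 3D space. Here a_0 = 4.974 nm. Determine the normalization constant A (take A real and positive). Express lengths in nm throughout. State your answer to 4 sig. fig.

A ≈ 0.03114 nm^(-3/2)

Normalization requires ∫|u|² 4πρ² dρ = 1, integrated from 0 to ∞.
In 3D with spherical symmetry the volume element is 4πρ² dρ.
Carrying out the integral gives A² · 8·π·a_0^3/3.
Hence A² = 1/[8·π·a_0^3/3].
Substituting a_0 = 4.974 gives A² = 0.00096998, so A = 0.031145.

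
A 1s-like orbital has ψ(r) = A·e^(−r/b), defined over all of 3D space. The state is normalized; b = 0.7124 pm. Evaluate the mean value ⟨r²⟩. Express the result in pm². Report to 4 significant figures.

By definition ⟨r²⟩ = ∫ r^2 |ψ(r)|² 4πr² dr.
Since the A² factors cancel between numerator and denominator, ⟨r²⟩ = 3·b^2.
With b = 0.7124, ⟨r^2⟩ = 1.5225.

⟨r^2⟩ ≈ 1.523 pm^2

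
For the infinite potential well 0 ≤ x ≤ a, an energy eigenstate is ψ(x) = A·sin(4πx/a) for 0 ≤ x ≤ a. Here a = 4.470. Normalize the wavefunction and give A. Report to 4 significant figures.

A ≈ 0.6689

We need A² ∫|f|² dx = 1, taking the integral from 0 to a.
Using sin²θ = (1 − cos 2θ)/2, carrying out the integral gives A² · a/2.
Setting this equal to 1 gives A² = 1/(a/2).
Plugging in a = 4.470 yields A = 0.66890.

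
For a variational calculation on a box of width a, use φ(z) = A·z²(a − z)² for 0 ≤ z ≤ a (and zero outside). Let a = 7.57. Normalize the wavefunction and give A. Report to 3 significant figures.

Normalization requires ∫|φ|² dz = 1, integrated from 0 to a.
With φ = A·z²(a − z)², the integral evaluates to A²·[a^9/630].
Hence A² = 1/[a^9/630].
With a = 7.57: A² = 0.000007718 and A = 0.002778.

A ≈ 0.00278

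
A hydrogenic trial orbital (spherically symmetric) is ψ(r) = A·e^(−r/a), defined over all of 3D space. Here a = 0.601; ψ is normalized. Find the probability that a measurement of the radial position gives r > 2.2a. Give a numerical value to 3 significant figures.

P = ∫ |ψ|² 4πr² dr over r > 2.2a.
A² is fixed by ∫₀^∞ 4πr²|ψ|² dr = 1, i.e. A² = (π·a^3)^(−1).
In terms of u = r/a (A², 4π and the length scale all cancel between numerator and denominator), P = [∫_{2.2}^{∞} u^2·e^(-2·u) du] / [∫_{0}^{∞} u^2·e^(-2·u) du].
Using ∫ u^2·e^(-2·u) du = -(2·u^2 + 2·u + 1)·e^(-2·u)/4, the numerator is 377·e^(-22/5)/100 and the denominator is 1/4.
This evaluates to P = 0.1851.

P ≈ 0.185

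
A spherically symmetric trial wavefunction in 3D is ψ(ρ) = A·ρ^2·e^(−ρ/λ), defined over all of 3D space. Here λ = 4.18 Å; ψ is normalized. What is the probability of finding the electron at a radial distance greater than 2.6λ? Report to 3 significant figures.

P ≈ 0.732

With dV = 4πρ²dρ, the probability is ∫|ψ|² dV over ρ > 2.6λ.
Normalization gives A² = 1/(45·π·λ^7/2).
In terms of u = ρ/λ (A², 4π and the length scale all cancel between numerator and denominator), P = [∫_{2.6}^{∞} u^6·e^(-2·u) du] / [∫_{0}^{∞} u^6·e^(-2·u) du].
With ∫ u^6·e^(-2·u) du = -(4·u^6 + 12·u^5 + 30·u^4 + 60·u^3 + 90·u^2 + 90·u + 45)·e^(-2·u)/8 + C, the region integral is ≈ 4.1197 and the full one is 45/8.
Taking the ratio yields P = 0.7324.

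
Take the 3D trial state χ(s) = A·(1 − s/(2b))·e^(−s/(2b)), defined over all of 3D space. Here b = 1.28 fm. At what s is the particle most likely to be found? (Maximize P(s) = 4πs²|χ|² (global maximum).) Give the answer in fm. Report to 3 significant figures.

s ≈ 6.70 fm

The maximum of P(s) = 4πs²|χ|² occurs where its derivative vanishes.
This gives s = b·(√(5) + 3).
With b = 1.28, the most probable radial distance is 6.702 fm.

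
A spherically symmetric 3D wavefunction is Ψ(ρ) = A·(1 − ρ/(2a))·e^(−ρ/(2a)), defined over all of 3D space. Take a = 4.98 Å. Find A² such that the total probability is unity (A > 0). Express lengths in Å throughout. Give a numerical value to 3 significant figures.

Require ∫ |Ψ|² 4πρ² dρ = 1 over the whole domain.
Using ∫₀^∞ ρⁿ e^(−αρ) dρ = n!/αⁿ⁺¹, carrying out the integral gives A² · 8·π·a^3.
So A² = (8·π·a^3)^(−1).
Plugging in a = 4.98 yields A = 0.01795.

A^2 ≈ 0.000322 Å^(-3)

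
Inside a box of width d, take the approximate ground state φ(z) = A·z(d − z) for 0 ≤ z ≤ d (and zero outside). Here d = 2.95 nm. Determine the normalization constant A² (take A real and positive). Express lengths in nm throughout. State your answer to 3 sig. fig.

Require ∫ |φ|² dz = 1 over the whole domain.
∫|φ|² dz = A²·(d^5/30).
Plugging in d = 2.95 yields A = 0.3664.

A^2 ≈ 0.134 nm^(-5)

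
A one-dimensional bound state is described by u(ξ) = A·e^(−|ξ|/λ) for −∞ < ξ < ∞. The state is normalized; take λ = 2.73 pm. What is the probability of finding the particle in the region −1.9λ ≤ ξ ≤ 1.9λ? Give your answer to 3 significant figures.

P = ∫_{−1.9λ}^{1.9λ} |u(ξ)|² dξ.
With A² fixed by ∫|u|² = 1, i.e. A² = (λ)^(−1), substitute and integrate.
Both integrals are even about ξ = 0, so only the ξ ≥ 0 halves are needed (the factors of 2 cancel). Let t = ξ/λ; then A² and the length scale cancel, so P = ∫_{0}^{1.9} e^(-2·t) dt ÷ ∫_{0}^{∞} e^(-2·t) dt.
An antiderivative of e^(-2·t) is -e^(-2·t)/2; evaluating from 0 to 1.9 gives 1/2 - e^(-19/5)/2, while the full integral is 1/2.
Evaluating gives P = 0.9776.

P ≈ 0.978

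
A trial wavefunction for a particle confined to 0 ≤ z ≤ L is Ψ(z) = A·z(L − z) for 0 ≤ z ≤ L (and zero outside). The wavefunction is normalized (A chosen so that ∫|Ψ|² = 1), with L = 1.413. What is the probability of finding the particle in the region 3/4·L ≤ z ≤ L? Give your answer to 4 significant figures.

P ≈ 0.1035

The probability is P = ∫ |Ψ|² dz over [3/4·L, L].
Since A² = 1/(L^5/30), this is the region integral divided by the full normalization integral.
Substituting u = z/L, A² and the length scale cancel in the ratio: P = ∫_{3/4}^{1} u^2·(1 - u)^2 du / ∫_{0}^{1} u^2·(1 - u)^2 du.
With ∫ u^2·(1 - u)^2 du = u^3·(6·u^2 - 15·u + 10)/30 + C, the region integral is ≈ 0.00345052 and the full one is 1/30.
Evaluating gives P = 53/512.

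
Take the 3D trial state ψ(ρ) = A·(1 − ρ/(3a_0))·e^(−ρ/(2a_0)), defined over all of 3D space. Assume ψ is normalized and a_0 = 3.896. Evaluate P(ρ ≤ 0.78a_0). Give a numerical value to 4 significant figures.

Integrate the radial probability density 4πρ²|ψ|² over ρ ≤ 0.78a_0.
The full normalization integral is A²·[8·π·a_0^3/3] = 1, fixing A².
Let u = ρ/a_0; then A², 4π and the length scale all cancel, so P = ∫_{0}^{0.78} u^2·(1 - u/3)^2·e^(-u) du ÷ ∫_{0}^{∞} u^2·(1 - u/3)^2·e^(-u) du.
With ∫ u^2·(1 - u/3)^2·e^(-u) du = (-u^4 + 2·u^3 - 3·u^2 - 6·u - 6)·e^(-u)/9 + C, the region integral is ≈ 0.0592152 and the full one is 2/3.
The region integral divided by the full integral gives P = 0.088823.

P ≈ 0.08882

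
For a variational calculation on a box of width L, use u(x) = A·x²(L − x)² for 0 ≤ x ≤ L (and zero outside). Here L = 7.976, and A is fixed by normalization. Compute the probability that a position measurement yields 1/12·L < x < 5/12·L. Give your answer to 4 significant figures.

|u|² is the probability density, so P = ∫_{1/12·L}^{5/12·L} |u|² dx.
With A² fixed by ∫|u|² = 1, i.e. A² = (L^9/630)^(−1), substitute and integrate.
In terms of t = x/L (A² and the length scale cancel between numerator and denominator), P = [∫_{1/12}^{5/12} t^4·(1 - t)^4 dt] / [∫_{0}^{1} t^4·(1 - t)^4 dt].
With ∫ t^4·(1 - t)^4 dt = t^5·(70·t^4 - 315·t^3 + 540·t^2 - 420·t + 126)/630 + C, the region integral is ≈ 0.000479286 and the full one is 1/630.
The result is P = 0.30195.

P ≈ 0.3019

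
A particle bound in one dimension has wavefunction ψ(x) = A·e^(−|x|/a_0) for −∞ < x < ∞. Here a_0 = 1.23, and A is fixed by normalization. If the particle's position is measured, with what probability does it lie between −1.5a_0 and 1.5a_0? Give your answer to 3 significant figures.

P ≈ 0.950

The probability is P = ∫ |ψ|² dx over [−1.5a_0, 1.5a_0].
Since A² = 1/(a_0), this is the region integral divided by the full normalization integral.
By symmetry take twice the x ≥ 0 contribution in numerator and denominator; the 2's cancel. Let u = x/a_0; then A² and the length scale cancel, so P = ∫_{0}^{1.5} e^(-2·u) du ÷ ∫_{0}^{∞} e^(-2·u) du.
With ∫ e^(-2·u) du = -e^(-2·u)/2 + C, the region integral is 1/2 - e^(-3)/2 and the full one is 1/2.
Taking the ratio, P = 0.9502.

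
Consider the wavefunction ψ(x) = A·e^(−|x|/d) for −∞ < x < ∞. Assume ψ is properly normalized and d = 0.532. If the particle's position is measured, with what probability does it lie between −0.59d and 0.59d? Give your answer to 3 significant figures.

|ψ|² is the probability density, so P = ∫_{−0.59d}^{0.59d} |ψ|² dx.
With A² fixed by ∫|ψ|² = 1, i.e. A² = (d)^(−1), substitute and integrate.
By symmetry take twice the x ≥ 0 contribution in numerator and denominator; the 2's cancel. In terms of u = x/d (A² and the length scale cancel between numerator and denominator), P = [∫_{0}^{0.59} e^(-2·u) du] / [∫_{0}^{∞} e^(-2·u) du].
An antiderivative of e^(-2·u) is -e^(-2·u)/2; evaluating from 0 to 0.59 gives 1/2 - e^(-59/50)/2, while the full integral is 1/2.
This works out to P = 0.6927.

P ≈ 0.693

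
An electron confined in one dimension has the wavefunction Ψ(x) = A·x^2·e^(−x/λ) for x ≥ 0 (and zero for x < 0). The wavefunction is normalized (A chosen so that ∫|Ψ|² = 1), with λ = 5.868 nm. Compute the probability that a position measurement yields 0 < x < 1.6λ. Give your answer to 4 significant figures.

|Ψ|² is the probability density, so P = ∫_{0}^{1.6λ} |Ψ|² dx.
With A² fixed by ∫|Ψ|² = 1, i.e. A² = (3·λ^5/4)^(−1), substitute and integrate.
Let u = x/λ; then A² and the length scale cancel, so P = ∫_{0}^{1.6} u^4·e^(-2·u) du ÷ ∫_{0}^{∞} u^4·e^(-2·u) du.
With ∫ u^4·e^(-2·u) du = -(u^4/2 + u^3 + 3·u^2/2 + 3·u/2 + 3/4)·e^(-2·u) + C, the region integral is ≈ 0.164541 and the full one is 3/4.
Taking the ratio, P = 0.21939.

P ≈ 0.2194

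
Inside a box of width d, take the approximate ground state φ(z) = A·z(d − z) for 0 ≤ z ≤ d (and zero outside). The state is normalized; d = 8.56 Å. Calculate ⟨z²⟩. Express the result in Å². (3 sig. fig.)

⟨z^2⟩ ≈ 20.9 Å^2

The expectation value is the |φ|²-weighted average of z^2: ∫ z^2|φ|² dz.
Since the A² factors cancel between numerator and denominator, ⟨z²⟩ = 2·d^2/7.
Putting d = 8.56 gives 20.94.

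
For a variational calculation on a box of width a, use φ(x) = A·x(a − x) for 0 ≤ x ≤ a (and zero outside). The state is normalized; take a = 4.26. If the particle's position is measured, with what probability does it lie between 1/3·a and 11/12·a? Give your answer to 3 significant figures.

P ≈ 0.785

The probability is P = ∫ |φ|² dx over [1/3·a, 11/12·a].
Since A² = 1/(a^5/30), this is the region integral divided by the full normalization integral.
Substituting u = x/a, A² and the length scale cancel in the ratio: P = ∫_{1/3}^{11/12} u^2·(1 - u)^2 du / ∫_{0}^{1} u^2·(1 - u)^2 du.
With ∫ u^2·(1 - u)^2 du = u^3·(6·u^2 - 15·u + 10)/30 + C, the region integral is ≈ 0.026168 and the full one is 1/30.
Evaluating gives P = 0.7850.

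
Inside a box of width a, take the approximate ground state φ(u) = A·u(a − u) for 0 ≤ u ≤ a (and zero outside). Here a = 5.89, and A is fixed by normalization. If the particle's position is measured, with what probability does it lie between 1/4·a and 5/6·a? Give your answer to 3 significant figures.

P ≈ 0.861

P = ∫_{1/4·a}^{5/6·a} |φ(u)|² du.
The normalization integral ∫|φ|²du over the whole domain equals a^5/30·A², and A² cancels in the ratio.
In terms of t = u/a (A² and the length scale cancel between numerator and denominator), P = [∫_{1/4}^{5/6} t^2·(1 - t)^2 dt] / [∫_{0}^{1} t^2·(1 - t)^2 dt].
Using ∫ t^2·(1 - t)^2 dt = t^3·(6·t^2 - 15·t + 10)/30, the numerator is ≈ 0.028700 and the denominator is 1/30.
Taking the ratio, P = 0.8610.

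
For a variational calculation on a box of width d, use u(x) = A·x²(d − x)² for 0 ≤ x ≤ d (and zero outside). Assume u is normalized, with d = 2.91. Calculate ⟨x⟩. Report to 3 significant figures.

⟨x⟩ ≈ 1.46

The expectation value is the |u|²-weighted average of x: ∫ x|u|² dx.
Since the A² factors cancel between numerator and denominator, ⟨x⟩ = d/2.
With d = 2.91, ⟨x⟩ = 1.455.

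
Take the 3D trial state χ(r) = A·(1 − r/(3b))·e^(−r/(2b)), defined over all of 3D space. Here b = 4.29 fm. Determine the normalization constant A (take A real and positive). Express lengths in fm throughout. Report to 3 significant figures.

A ≈ 0.0389 fm^(-3/2)

Normalization requires ∫|χ|² 4πr² dr = 1, integrated from 0 to ∞.
Recall ∫₀^∞ r^m e^(−r/β) dr = m!·β^(m+1), ∫|χ|² 4πr² dr = A²·(8·π·b^3/3).
So A² = (8·π·b^3/3)^(−1).
With b = 4.29: A² = 0.001512 and A = 0.03888.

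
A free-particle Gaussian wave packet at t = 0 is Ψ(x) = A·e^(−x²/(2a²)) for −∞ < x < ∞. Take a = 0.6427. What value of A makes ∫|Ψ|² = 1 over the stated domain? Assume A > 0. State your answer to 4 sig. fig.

Require ∫ |Ψ|² dx = 1 over the whole domain.
Using the Gaussian integral ∫_{−∞}^{∞} e^(−αx²) dx = √(π/α), ∫|Ψ|² dx = A²·(√(π)·a).
Hence A² = 1/[√(π)·a].
With a = 0.6427: A² = 0.87784 and A = 0.93693.

A ≈ 0.9369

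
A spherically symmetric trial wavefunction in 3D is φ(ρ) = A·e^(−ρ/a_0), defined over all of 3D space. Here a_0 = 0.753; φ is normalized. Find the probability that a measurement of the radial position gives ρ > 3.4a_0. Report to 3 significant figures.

With dV = 4πρ²dρ, the probability is ∫|φ|² dV over ρ > 3.4a_0.
The full normalization integral is A²·[π·a_0^3] = 1, fixing A².
Let u = ρ/a_0; then A², 4π and the length scale all cancel, so P = ∫_{3.4}^{∞} u^2·e^(-2·u) du ÷ ∫_{0}^{∞} u^2·e^(-2·u) du.
With ∫ u^2·e^(-2·u) du = -(2·u^2 + 2·u + 1)·e^(-2·u)/4 + C, the region integral is 773·e^(-34/5)/100 and the full one is 1/4.
This evaluates to P = 0.03444.

P ≈ 0.0344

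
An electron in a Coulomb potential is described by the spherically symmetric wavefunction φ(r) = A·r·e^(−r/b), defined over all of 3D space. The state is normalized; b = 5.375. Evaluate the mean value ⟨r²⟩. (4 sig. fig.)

By definition ⟨r²⟩ = ∫ r^2 |φ(r)|² 4πr² dr.
With ∫₀^∞ r^6 e^(−αr) dr = 6!/α^7, evaluating both integrals, ⟨r²⟩ = 15·b^2/2.
With b = 5.375, ⟨r^2⟩ = 216.68.

⟨r^2⟩ ≈ 216.7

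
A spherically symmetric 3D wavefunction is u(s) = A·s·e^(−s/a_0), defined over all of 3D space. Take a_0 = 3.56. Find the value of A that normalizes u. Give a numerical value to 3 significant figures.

A ≈ 0.0136

Require ∫ |u|² 4πs² ds = 1 over the whole domain.
(Spherical symmetry: dV = 4πs² ds.)
∫|u|² 4πs² ds = A²·(3·π·a_0^5).
Substituting a_0 = 3.56 gives A² = 0.0001856, so A = 0.01362.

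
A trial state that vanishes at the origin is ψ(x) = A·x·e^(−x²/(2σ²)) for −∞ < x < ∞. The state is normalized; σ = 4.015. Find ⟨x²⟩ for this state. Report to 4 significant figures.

⟨x^2⟩ ≈ 24.18

The expectation value is the |ψ|²-weighted average of x^2: ∫ x^2|ψ|² dx.
Using the Gaussian integral ∫_{−∞}^{∞} e^(−αx²) dx = √(π/α), since the A² factors cancel between numerator and denominator, ⟨x²⟩ = 3·σ^2/2.
With σ = 4.015, ⟨x^2⟩ = 24.180.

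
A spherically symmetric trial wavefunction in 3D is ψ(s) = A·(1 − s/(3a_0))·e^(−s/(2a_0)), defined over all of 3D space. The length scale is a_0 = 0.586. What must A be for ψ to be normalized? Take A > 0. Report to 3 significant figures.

Normalization requires ∫|ψ|² 4πs² ds = 1, integrated from 0 to ∞.
In 3D with spherical symmetry the volume element is 4πs² ds.
The integral (without the A² prefactor) comes out to 8·π·a_0^3/3.
Setting this equal to 1 gives A² = 1/(8·π·a_0^3/3).
With a_0 = 0.586: A² = 0.5932 and A = 0.7702.

A ≈ 0.770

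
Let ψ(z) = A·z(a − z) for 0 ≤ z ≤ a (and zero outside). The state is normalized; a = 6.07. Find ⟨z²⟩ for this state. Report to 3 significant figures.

By definition ⟨z²⟩ = ∫ z^2 |ψ(z)|² dz.
Expanding the polynomial and integrating term by term, the ratio of the moment integral to the normalization integral gives ⟨z²⟩ = 2·a^2/7.
Putting a = 6.07 gives 10.53.

⟨z^2⟩ ≈ 10.5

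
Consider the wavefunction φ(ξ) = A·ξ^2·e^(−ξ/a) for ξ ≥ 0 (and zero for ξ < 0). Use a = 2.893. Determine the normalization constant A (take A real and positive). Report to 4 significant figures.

A ≈ 0.08111

The normalization condition is ∫|φ|² dξ = 1 from 0 to ∞.
∫|φ|² dξ = A²·(3·a^5/4).
Setting this equal to 1 gives A² = 1/(3·a^5/4).
With a = 2.893: A² = 0.0065796 and A = 0.081114.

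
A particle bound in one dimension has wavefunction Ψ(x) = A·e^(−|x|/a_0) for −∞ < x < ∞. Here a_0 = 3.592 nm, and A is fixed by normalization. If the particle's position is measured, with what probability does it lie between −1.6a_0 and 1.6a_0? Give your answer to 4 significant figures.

|Ψ|² is the probability density, so P = ∫_{−1.6a_0}^{1.6a_0} |Ψ|² dx.
Since A² = 1/(a_0), this is the region integral divided by the full normalization integral.
By symmetry take twice the x ≥ 0 contribution in numerator and denominator; the 2's cancel. Let u = x/a_0; then A² and the length scale cancel, so P = ∫_{0}^{1.6} e^(-2·u) du ÷ ∫_{0}^{∞} e^(-2·u) du.
With ∫ e^(-2·u) du = -e^(-2·u)/2 + C, the region integral is 1/2 - e^(-16/5)/2 and the full one is 1/2.
Evaluating gives P = 0.95924.

P ≈ 0.9592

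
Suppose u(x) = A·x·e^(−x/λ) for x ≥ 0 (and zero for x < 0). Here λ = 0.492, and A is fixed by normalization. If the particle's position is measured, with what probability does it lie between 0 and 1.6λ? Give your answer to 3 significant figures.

|u|² is the probability density, so P = ∫_{0}^{1.6λ} |u|² dx.
Since A² = 1/(λ^3/4), this is the region integral divided by the full normalization integral.
Substituting t = x/λ, A² and the length scale cancel in the ratio: P = ∫_{0}^{1.6} t^2·e^(-2·t) dt / ∫_{0}^{∞} t^2·e^(-2·t) dt.
With ∫ t^2·e^(-2·t) dt = -(2·t^2 + 2·t + 1)·e^(-2·t)/4 + C, the region integral is 1/4 - 233·e^(-16/5)/100 and the full one is 1/4.
Taking the ratio, P = 0.6201.

P ≈ 0.620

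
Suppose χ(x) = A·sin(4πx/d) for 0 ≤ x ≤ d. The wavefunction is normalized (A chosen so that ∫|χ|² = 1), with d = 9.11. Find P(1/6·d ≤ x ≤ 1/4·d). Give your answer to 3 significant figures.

P = ∫_{1/6·d}^{1/4·d} |χ(x)|² dx.
Since A² = 1/(d/2), this is the region integral divided by the full normalization integral.
Let u = x/d; then A² and the length scale cancel, so P = ∫_{1/6}^{1/4} sin(4·π·u)^2 du ÷ ∫_{0}^{1} sin(4·π·u)^2 du.
With ∫ sin(4·π·u)^2 du = u/2 - sin(4·π·u)·cos(4·π·u)/(8·π) + C, the region integral is -√(3)/(32·π) + 1/24 and the full one is 1/2.
Evaluating gives P = (-√(3)/16 + π/12)/π.

P ≈ 0.0489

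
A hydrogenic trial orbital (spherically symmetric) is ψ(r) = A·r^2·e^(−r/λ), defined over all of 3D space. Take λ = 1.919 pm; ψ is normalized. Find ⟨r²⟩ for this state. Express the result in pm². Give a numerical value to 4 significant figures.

The expectation value is the |ψ|²-weighted average of r^2: ∫ r^2|ψ|² 4πr² dr.
With ∫₀^∞ r^8 e^(−αr) dr = 8!/α^9, the ratio of the moment integral to the normalization integral gives ⟨r²⟩ = 14·λ^2.
Putting λ = 1.919 gives 51.556.

⟨r^2⟩ ≈ 51.56 pm^2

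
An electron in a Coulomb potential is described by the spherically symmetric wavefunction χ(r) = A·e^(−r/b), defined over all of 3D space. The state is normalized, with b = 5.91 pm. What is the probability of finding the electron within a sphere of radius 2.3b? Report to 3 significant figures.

With dV = 4πr²dr, the probability is ∫|χ|² dV over r ≤ 2.3b.
A² is fixed by ∫₀^∞ 4πr²|χ|² dr = 1, i.e. A² = (π·b^3)^(−1).
In terms of u = r/b (A², 4π and the length scale all cancel between numerator and denominator), P = [∫_{0}^{2.3} u^2·e^(-2·u) du] / [∫_{0}^{∞} u^2·e^(-2·u) du].
An antiderivative of u^2·e^(-2·u) is -(2·u^2 + 2·u + 1)·e^(-2·u)/4; evaluating from 0 to 2.3 gives 1/4 - 809·e^(-23/5)/200, while the full integral is 1/4.
This evaluates to P = 0.8374.

P ≈ 0.837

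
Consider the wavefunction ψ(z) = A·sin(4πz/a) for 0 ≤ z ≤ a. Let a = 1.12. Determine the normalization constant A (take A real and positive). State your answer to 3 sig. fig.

We need A² ∫|f|² dz = 1, taking the integral from 0 to a.
Using sin²θ = (1 − cos 2θ)/2, the integral (without the A² prefactor) comes out to a/2.
So A² = (a/2)^(−1).
Substituting a = 1.12 gives A² = 1.786, so A = 1.336.

A ≈ 1.34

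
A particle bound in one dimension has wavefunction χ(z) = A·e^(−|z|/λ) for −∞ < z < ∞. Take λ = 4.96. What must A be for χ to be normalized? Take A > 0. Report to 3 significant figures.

A ≈ 0.449

Require ∫ |χ|² dz = 1 over the whole domain.
With χ = A·e^(−|z|/λ), the integral evaluates to A²·[λ].
Hence A² = 1/[λ].
With λ = 4.96: A² = 0.2016 and A = 0.4490.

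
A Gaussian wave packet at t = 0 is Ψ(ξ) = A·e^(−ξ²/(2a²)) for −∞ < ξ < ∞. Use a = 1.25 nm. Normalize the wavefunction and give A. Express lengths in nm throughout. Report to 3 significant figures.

We need A² ∫|f|² dξ = 1, taking the integral from −∞ to ∞.
With Ψ = A·e^(−ξ²/(2a²)), the integral evaluates to A²·[√(π)·a].
Setting this equal to 1 gives A² = 1/(√(π)·a).
Plugging in a = 1.25 yields A = 0.6718.

A ≈ 0.672 nm^(-1/2)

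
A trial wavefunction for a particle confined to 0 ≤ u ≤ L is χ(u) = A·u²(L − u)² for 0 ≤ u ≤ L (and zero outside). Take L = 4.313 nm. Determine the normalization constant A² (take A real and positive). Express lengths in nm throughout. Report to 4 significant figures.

A^2 ≈ 0.001220 nm^(-9)

The normalization condition is ∫|χ|² du = 1 from 0 to L.
With χ = A·u²(L − u)², the integral evaluates to A²·[L^9/630].
Setting this equal to 1 gives A² = 1/(L^9/630).
Plugging in L = 4.313 yields A = 0.034927.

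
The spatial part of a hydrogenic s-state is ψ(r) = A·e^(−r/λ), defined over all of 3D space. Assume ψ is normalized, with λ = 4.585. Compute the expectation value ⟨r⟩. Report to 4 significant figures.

⟨r⟩ ≈ 6.878

⟨r⟩ = ∫ r |ψ|² 4πr² dr over the full domain.
The ratio of the moment integral to the normalization integral gives ⟨r⟩ = 3·λ/2.
Putting λ = 4.585 gives 6.8775.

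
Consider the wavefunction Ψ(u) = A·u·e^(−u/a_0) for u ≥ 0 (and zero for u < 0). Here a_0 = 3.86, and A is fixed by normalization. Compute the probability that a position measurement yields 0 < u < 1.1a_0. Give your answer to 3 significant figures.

P ≈ 0.377

The probability is P = ∫ |Ψ|² du over [0, 1.1a_0].
Since A² = 1/(a_0^3/4), this is the region integral divided by the full normalization integral.
In terms of t = u/a_0 (A² and the length scale cancel between numerator and denominator), P = [∫_{0}^{1.1} t^2·e^(-2·t) dt] / [∫_{0}^{∞} t^2·e^(-2·t) dt].
An antiderivative of t^2·e^(-2·t) is -(2·t^2 + 2·t + 1)·e^(-2·t)/4; evaluating from 0 to 1.1 gives 1/4 - 281·e^(-11/5)/200, while the full integral is 1/4.
The result is P = 0.3773.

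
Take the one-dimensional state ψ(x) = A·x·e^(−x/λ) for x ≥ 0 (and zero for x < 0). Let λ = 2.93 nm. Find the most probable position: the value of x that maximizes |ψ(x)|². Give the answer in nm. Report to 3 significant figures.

x ≈ 2.93 nm

Differentiate |ψ(x)|² with respect to x and set to zero.
This gives x = λ.
With λ = 2.93, the most probable position is 2.930 nm.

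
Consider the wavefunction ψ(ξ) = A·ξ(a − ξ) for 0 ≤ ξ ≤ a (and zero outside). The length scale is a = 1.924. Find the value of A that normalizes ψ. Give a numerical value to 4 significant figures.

A ≈ 1.067

Require ∫ |ψ|² dξ = 1 over the whole domain.
∫|ψ|² dξ = A²·(a^5/30).
Hence A² = 1/[a^5/30].
Substituting a = 1.924 gives A² = 1.1379, so A = 1.0667.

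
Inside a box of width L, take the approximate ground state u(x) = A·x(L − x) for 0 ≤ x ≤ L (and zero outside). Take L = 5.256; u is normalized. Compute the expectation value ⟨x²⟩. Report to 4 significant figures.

⟨x^2⟩ ≈ 7.893

⟨x²⟩ = ∫ x^2 |u|² dx over the full domain.
The ratio of the moment integral to the normalization integral gives ⟨x²⟩ = 2·L^2/7.
With L = 5.256, ⟨x^2⟩ = 7.8930.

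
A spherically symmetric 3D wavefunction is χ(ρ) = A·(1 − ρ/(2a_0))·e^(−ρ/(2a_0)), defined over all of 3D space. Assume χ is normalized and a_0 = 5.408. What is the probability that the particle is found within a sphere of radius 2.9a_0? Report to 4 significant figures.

P ≈ 0.06758

P = ∫ |χ|² 4πρ² dρ over ρ ≤ 2.9a_0.
The full normalization integral is A²·[8·π·a_0^3] = 1, fixing A².
Substituting u = ρ/a_0, A², 4π and the length scale all cancel in the ratio: P = ∫_{0}^{2.9} u^2·(1 - u/2)^2·e^(-u) du / ∫_{0}^{∞} u^2·(1 - u/2)^2·e^(-u) du.
With ∫ u^2·(1 - u/2)^2·e^(-u) du = -(u^4/4 + u^2 + 2·u + 2)·e^(-u) + C, the region integral is ≈ 0.135152 and the full one is 2.
Taking the ratio yields P = 0.067576.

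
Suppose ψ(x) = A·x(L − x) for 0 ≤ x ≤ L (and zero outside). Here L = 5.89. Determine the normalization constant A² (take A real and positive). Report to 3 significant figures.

A^2 ≈ 0.00423

Normalization requires ∫|ψ|² dx = 1, integrated from 0 to L.
Expanding the polynomial and integrating term by term, with ψ = A·x(L − x), the integral evaluates to A²·[L^5/30].
Hence A² = 1/[L^5/30].
Plugging in L = 5.89 yields A = 0.06505.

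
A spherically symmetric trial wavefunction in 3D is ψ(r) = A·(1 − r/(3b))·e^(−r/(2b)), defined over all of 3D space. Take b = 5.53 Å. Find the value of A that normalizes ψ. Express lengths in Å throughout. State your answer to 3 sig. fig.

A ≈ 0.0266 Å^(-3/2)

The normalization condition is ∫|ψ|² 4πr² dr = 1 from 0 to ∞.
With ψ = A·(1 − r/(3b))·e^(−r/(2b)), the integral evaluates to A²·[8·π·b^3/3].
So A² = (8·π·b^3/3)^(−1).
With b = 5.53: A² = 0.0007058 and A = 0.02657.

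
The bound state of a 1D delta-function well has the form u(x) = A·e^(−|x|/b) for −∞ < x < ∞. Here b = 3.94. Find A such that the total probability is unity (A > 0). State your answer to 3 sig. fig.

A ≈ 0.504

Require ∫ |u|² dx = 1 over the whole domain.
∫|u|² dx = A²·(b).
Hence A² = 1/[b].
With b = 3.94: A² = 0.2538 and A = 0.5038.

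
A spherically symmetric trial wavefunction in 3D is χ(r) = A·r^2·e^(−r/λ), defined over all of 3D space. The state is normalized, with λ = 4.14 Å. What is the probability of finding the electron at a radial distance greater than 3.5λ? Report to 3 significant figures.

P ≈ 0.450

Integrate the radial probability density 4πr²|χ|² over r > 3.5λ.
Normalization gives A² = 1/(45·π·λ^7/2).
In terms of u = r/λ (A², 4π and the length scale all cancel between numerator and denominator), P = [∫_{3.5}^{∞} u^6·e^(-2·u) du] / [∫_{0}^{∞} u^6·e^(-2·u) du].
Using ∫ u^6·e^(-2·u) du = -(4·u^6 + 12·u^5 + 30·u^4 + 60·u^3 + 90·u^2 + 90·u + 45)·e^(-2·u)/8, the numerator is ≈ 2.5296 and the denominator is 45/8.
The region integral divided by the full integral gives P = 0.4497.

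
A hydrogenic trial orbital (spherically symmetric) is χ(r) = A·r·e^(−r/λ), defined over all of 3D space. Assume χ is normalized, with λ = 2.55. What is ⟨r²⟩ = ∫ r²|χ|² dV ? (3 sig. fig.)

⟨r^2⟩ ≈ 48.8

By definition ⟨r²⟩ = ∫ r^2 |χ(r)|² 4πr² dr.
With ∫₀^∞ r^6 e^(−αr) dr = 6!/α^7, the ratio of the moment integral to the normalization integral gives ⟨r²⟩ = 15·λ^2/2.
Putting λ = 2.55 gives 48.77.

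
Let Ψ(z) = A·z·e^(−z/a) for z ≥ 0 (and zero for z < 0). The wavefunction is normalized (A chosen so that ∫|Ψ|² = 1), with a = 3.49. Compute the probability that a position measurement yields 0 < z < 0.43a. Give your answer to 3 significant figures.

P ≈ 0.0564

The probability is P = ∫ |Ψ|² dz over [0, 0.43a].
Since A² = 1/(a^3/4), this is the region integral divided by the full normalization integral.
Substituting u = z/a, A² and the length scale cancel in the ratio: P = ∫_{0}^{0.43} u^2·e^(-2·u) du / ∫_{0}^{∞} u^2·e^(-2·u) du.
With ∫ u^2·e^(-2·u) du = -(2·u^2 + 2·u + 1)·e^(-2·u)/4 + C, the region integral is ≈ 0.014108 and the full one is 1/4.
Evaluating gives P = 0.05643.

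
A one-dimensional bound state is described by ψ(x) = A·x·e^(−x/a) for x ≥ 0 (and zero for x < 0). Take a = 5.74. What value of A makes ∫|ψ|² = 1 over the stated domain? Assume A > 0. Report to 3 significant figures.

Normalization requires ∫|ψ|² dx = 1, integrated from 0 to ∞.
Recall ∫₀^∞ x^m e^(−x/β) dx = m!·β^(m+1), the integral (without the A² prefactor) comes out to a^3/4.
Hence A² = 1/[a^3/4].
Substituting a = 5.74 gives A² = 0.02115, so A = 0.1454.

A ≈ 0.145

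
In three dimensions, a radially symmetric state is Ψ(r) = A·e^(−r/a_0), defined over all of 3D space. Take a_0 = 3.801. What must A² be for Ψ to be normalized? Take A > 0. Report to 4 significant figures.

A^2 ≈ 0.005796

We need A² ∫|f|² 4πr² dr = 1, taking the integral from 0 to ∞.
In 3D with spherical symmetry the volume element is 4πr² dr.
With ∫₀^∞ r^2 e^(−αr) dr = 2!/α^3, the integral (without the A² prefactor) comes out to π·a_0^3.
Plugging in a_0 = 3.801 yields A = 0.076134.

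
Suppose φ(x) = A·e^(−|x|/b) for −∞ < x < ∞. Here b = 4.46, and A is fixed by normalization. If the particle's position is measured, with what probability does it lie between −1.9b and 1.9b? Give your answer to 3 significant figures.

The probability is P = ∫ |φ|² dx over [−1.9b, 1.9b].
Since A² = 1/(b), this is the region integral divided by the full normalization integral.
By symmetry take twice the x ≥ 0 contribution in numerator and denominator; the 2's cancel. Let u = x/b; then A² and the length scale cancel, so P = ∫_{0}^{1.9} e^(-2·u) du ÷ ∫_{0}^{∞} e^(-2·u) du.
With ∫ e^(-2·u) du = -e^(-2·u)/2 + C, the region integral is 1/2 - e^(-19/5)/2 and the full one is 1/2.
The result is P = 0.9776.

P ≈ 0.978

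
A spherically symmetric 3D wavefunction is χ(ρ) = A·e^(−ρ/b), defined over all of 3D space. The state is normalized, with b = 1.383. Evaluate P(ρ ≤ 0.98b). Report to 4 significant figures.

P ≈ 0.3125

With dV = 4πρ²dρ, the probability is ∫|χ|² dV over ρ ≤ 0.98b.
A² is fixed by ∫₀^∞ 4πρ²|χ|² dρ = 1, i.e. A² = (π·b^3)^(−1).
Let u = ρ/b; then A², 4π and the length scale all cancel, so P = ∫_{0}^{0.98} u^2·e^(-2·u) du ÷ ∫_{0}^{∞} u^2·e^(-2·u) du.
With ∫ u^2·e^(-2·u) du = -(2·u^2 + 2·u + 1)·e^(-2·u)/4 + C, the region integral is 1/4 - 6101·e^(-49/25)/5000 and the full one is 1/4.
Taking the ratio yields P = 0.31250.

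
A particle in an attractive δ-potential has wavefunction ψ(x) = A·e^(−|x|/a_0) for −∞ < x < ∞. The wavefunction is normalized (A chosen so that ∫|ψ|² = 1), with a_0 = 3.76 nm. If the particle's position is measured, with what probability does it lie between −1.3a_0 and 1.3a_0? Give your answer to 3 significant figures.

P = ∫_{−1.3a_0}^{1.3a_0} |ψ(x)|² dx.
With A² fixed by ∫|ψ|² = 1, i.e. A² = (a_0)^(−1), substitute and integrate.
Both integrals are even about x = 0, so only the x ≥ 0 halves are needed (the factors of 2 cancel). Substituting u = x/a_0, A² and the length scale cancel in the ratio: P = ∫_{0}^{1.3} e^(-2·u) du / ∫_{0}^{∞} e^(-2·u) du.
With ∫ e^(-2·u) du = -e^(-2·u)/2 + C, the region integral is 1/2 - e^(-13/5)/2 and the full one is 1/2.
Taking the ratio, P = 0.9257.

P ≈ 0.926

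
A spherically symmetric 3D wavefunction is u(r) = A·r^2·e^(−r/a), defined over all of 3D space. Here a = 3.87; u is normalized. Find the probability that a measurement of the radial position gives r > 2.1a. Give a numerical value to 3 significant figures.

P ≈ 0.867

P = ∫ |u|² 4πr² dr over r > 2.1a.
The full normalization integral is A²·[45·π·a^7/2] = 1, fixing A².
Substituting t = r/a, A², 4π and the length scale all cancel in the ratio: P = ∫_{2.1}^{∞} t^6·e^(-2·t) dt / ∫_{0}^{∞} t^6·e^(-2·t) dt.
Using ∫ t^6·e^(-2·t) dt = -(4·t^6 + 12·t^5 + 30·t^4 + 60·t^3 + 90·t^2 + 90·t + 45)·e^(-2·t)/8, the numerator is ≈ 4.8795 and the denominator is 45/8.
Taking the ratio yields P = 0.8675.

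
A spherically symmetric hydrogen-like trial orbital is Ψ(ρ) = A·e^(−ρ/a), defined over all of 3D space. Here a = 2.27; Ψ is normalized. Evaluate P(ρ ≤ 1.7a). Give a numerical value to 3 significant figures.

P = ∫ |Ψ|² 4πρ² dρ over ρ ≤ 1.7a.
The full normalization integral is A²·[π·a^3] = 1, fixing A².
Let u = ρ/a; then A², 4π and the length scale all cancel, so P = ∫_{0}^{1.7} u^2·e^(-2·u) du ÷ ∫_{0}^{∞} u^2·e^(-2·u) du.
Using ∫ u^2·e^(-2·u) du = -(2·u^2 + 2·u + 1)·e^(-2·u)/4, the numerator is 1/4 - 509·e^(-17/5)/200 and the denominator is 1/4.
The region integral divided by the full integral gives P = 0.6603.

P ≈ 0.660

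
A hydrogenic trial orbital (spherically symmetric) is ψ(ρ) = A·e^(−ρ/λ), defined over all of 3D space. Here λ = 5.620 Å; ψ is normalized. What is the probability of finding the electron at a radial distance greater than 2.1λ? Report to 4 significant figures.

P ≈ 0.2102

P = ∫ |ψ|² 4πρ² dρ over ρ > 2.1λ.
Normalization gives A² = 1/(π·λ^3).
In terms of u = ρ/λ (A², 4π and the length scale all cancel between numerator and denominator), P = [∫_{2.1}^{∞} u^2·e^(-2·u) du] / [∫_{0}^{∞} u^2·e^(-2·u) du].
Using ∫ u^2·e^(-2·u) du = -(2·u^2 + 2·u + 1)·e^(-2·u)/4, the numerator is 701·e^(-21/5)/200 and the denominator is 1/4.
This evaluates to P = 0.21024.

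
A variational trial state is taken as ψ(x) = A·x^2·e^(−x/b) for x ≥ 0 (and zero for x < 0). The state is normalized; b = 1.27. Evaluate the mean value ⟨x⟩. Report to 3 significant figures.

⟨x⟩ = ∫ x |ψ|² dx over the full domain.
Evaluating both integrals, ⟨x⟩ = 5·b/2.
With b = 1.27, ⟨x⟩ = 3.175.

⟨x⟩ ≈ 3.18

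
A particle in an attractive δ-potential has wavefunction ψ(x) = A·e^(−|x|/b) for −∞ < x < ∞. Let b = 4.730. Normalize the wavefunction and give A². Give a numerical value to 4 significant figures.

We need A² ∫|f|² dx = 1, taking the integral from −∞ to ∞.
With ∫₀^∞ x^0 e^(−αx) dx = 0!/α^1, carrying out the integral gives A² · b.
Substituting b = 4.730 gives A² = 0.21142, so A = 0.45980.

A^2 ≈ 0.2114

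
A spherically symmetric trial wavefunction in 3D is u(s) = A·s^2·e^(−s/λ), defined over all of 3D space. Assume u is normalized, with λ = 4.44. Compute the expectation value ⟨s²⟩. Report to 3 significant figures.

⟨s^2⟩ ≈ 276

The expectation value is the |u|²-weighted average of s^2: ∫ s^2|u|² 4πs² ds.
Evaluating both integrals, ⟨s²⟩ = 14·λ^2.
Putting λ = 4.44 gives 276.0.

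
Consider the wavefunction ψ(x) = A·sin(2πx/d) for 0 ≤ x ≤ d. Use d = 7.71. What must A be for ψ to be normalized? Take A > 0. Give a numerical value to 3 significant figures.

A ≈ 0.509

We need A² ∫|f|² dx = 1, taking the integral from 0 to d.
Using sin²θ = (1 − cos 2θ)/2, ∫|ψ|² dx = A²·(d/2).
With d = 7.71: A² = 0.2594 and A = 0.5093.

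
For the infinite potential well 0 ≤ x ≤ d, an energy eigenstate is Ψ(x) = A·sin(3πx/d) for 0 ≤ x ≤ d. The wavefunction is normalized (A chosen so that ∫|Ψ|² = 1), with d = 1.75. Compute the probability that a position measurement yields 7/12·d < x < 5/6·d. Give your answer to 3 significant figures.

The probability is P = ∫ |Ψ|² dx over [7/12·d, 5/6·d].
With A² fixed by ∫|Ψ|² = 1, i.e. A² = (d/2)^(−1), substitute and integrate.
Substituting u = x/d, A² and the length scale cancel in the ratio: P = ∫_{7/12}^{5/6} sin(3·π·u)^2 du / ∫_{0}^{1} sin(3·π·u)^2 du.
Using ∫ sin(3·π·u)^2 du = u/2 - sin(6·π·u)/(12·π), the numerator is 1/8 - 1/(12·π) and the denominator is 1/2.
The result is P = (-2 + 3·π)/(12·π).

P ≈ 0.197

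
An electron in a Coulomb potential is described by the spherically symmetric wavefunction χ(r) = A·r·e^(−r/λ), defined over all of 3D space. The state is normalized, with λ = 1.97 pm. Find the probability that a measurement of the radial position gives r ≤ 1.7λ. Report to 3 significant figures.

P ≈ 0.256

With dV = 4πr²dr, the probability is ∫|χ|² dV over r ≤ 1.7λ.
Normalization gives A² = 1/(3·π·λ^5).
Substituting u = r/λ, A², 4π and the length scale all cancel in the ratio: P = ∫_{0}^{1.7} u^4·e^(-2·u) du / ∫_{0}^{∞} u^4·e^(-2·u) du.
With ∫ u^4·e^(-2·u) du = -(u^4/2 + u^3 + 3·u^2/2 + 3·u/2 + 3/4)·e^(-2·u) + C, the region integral is ≈ 0.19186 and the full one is 3/4.
This evaluates to P = 0.2558.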